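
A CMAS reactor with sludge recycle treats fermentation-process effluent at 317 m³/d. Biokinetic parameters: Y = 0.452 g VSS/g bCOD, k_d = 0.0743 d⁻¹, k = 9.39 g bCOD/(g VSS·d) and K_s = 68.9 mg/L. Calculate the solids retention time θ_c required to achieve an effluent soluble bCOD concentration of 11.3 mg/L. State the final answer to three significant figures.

Specific growth rate at S = 11.3 mg/L: μ = YkS/(K_s+S) = 0.452·9.39·11.3/(68.9+11.3) = 0.5980 d⁻¹.
θ_c = 1/(μ − k_d) = 1/(0.5980 − 0.0743) = 1/0.5237 = 1.909 d.

θ_c ≈ 1.91 d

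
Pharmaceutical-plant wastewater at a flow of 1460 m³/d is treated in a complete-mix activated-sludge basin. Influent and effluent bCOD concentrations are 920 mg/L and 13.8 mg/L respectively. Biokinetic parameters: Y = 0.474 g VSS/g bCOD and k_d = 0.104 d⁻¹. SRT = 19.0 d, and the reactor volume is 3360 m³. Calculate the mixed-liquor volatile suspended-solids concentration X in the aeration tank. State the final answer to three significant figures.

Solving the biomass balance for X: X = Y Q (S₀−S) θ_c / [V (1+k_d θ_c)] = 0.474 × 1460 × (920 − 13.8) × 19.0 / [3360 × (1 + 0.104 × 19.0)] = 1192 mg/L.

X ≈ 1190 mg/L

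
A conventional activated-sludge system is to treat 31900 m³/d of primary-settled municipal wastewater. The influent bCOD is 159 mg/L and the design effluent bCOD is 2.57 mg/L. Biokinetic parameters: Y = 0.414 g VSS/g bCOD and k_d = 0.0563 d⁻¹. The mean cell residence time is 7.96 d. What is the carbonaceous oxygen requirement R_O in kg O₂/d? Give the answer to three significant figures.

The observed yield is Y_obs = Y/(1 + k_d·θ_c) = 0.414 / (1 + 0.0563 × 7.96) = 0.414 / 1.448 = 0.2859 g VSS per g bCOD removed.
Substrate removed = Q·(S₀ − S) = 31900 m³/d × (159 − 2.57) g/m³ = 4.99×10^6 g/d = 4990 kg/d.
P_X = Y_obs·Q·(S₀ − S) = 0.2859 × 4990 = 1427 kg VSS/d.
Carbonaceous O₂ demand = substrate oxidised − cell-mass equivalent = 4990 − 1.42 × 1427 = 2964 kg O₂/d.

R_O ≈ 2960 kg O₂/d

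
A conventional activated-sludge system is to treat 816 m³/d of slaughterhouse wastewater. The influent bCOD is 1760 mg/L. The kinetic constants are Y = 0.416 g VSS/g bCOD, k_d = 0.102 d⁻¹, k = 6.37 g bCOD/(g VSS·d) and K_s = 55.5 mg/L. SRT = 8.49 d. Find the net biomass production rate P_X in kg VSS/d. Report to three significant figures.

Effluent substrate depends only on kinetics and SRT: S = K_s(1 + k_d θ_c) / [θ_c(Yk − k_d) − 1] = 55.5 × (1 + 0.102 × 8.49) / [8.49 × (0.416 × 6.37 − 0.102) − 1] = 103.6 / 20.63 = 5.020 mg/L.
The observed yield is Y_obs = Y/(1 + k_d·θ_c) = 0.416 / (1 + 0.102 × 8.49) = 0.416 / 1.866 = 0.2229 g VSS per g bCOD removed.
Q·(S₀ − S) = 816 × (1760 − 5.02) × 10⁻³ = 1432 kg/d removed.
Biomass produced: P_X = Y_obs·Q·ΔS = 0.2229 × 1432 ≈ 319.3 kg VSS/d.

P_X ≈ 319 kg VSS/d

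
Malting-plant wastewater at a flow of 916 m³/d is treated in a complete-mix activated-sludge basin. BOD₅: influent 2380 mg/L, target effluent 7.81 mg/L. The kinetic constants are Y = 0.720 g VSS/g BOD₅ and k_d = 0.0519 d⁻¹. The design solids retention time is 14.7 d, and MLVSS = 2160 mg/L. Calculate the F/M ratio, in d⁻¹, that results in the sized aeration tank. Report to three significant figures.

Rearranging the biomass balance for a CMAS with decay, V = Y·Q·ΔS·θ_c / [X·(1+k_d θ_c)] = 0.720 × 916 × (2380 − 7.81) × 14.7 / [2160 × (1 + 0.0519 × 14.7)] = 2.3×10^7 / 3808 = 6040 m³.
F/M = Q·S₀ / (V·X) = 916 × 2380 / (6040 × 2160) = 0.1671 g BOD₅·(g VSS·d)⁻¹.

F/M ≈ 0.167 d⁻¹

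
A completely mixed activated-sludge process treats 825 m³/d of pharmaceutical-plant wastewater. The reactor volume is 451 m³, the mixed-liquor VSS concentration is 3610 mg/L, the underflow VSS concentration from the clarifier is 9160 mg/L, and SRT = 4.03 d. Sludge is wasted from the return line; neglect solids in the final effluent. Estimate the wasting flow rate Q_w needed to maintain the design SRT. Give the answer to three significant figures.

Wasting from the return line (neglecting effluent solids): Q_w = V·X / (θ_c·X_r) = 451.0 × 3610 / (4.03 × 9160) = 44.10 m³/d.

Q_w ≈ 44.1 m³/d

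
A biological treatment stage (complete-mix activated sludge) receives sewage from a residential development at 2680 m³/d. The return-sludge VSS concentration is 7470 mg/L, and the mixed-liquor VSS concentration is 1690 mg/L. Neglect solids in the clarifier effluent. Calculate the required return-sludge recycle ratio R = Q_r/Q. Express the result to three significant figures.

R ≈ 0.292

Solids balance on the clarifier gives (1+R)X = R·X_r, so R = X/(X_r − X) = 1690 / (7470 − 1690) = 0.2924.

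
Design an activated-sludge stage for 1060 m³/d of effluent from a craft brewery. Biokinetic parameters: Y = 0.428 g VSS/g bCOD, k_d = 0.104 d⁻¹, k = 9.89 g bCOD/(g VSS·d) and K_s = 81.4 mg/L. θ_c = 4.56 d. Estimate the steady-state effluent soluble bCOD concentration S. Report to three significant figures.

S ≈ 6.73 mg/L

From the Monod/SRT balance for a CMAS, S = K_s·(1+k_d θ_c)/[θ_c·(Y k − k_d) − 1] = 81.4 × (1 + 0.104 × 4.56) / [4.56 × (0.428 × 9.89 − 0.104) − 1] = 120.0 / 17.83 = 6.731 mg/L.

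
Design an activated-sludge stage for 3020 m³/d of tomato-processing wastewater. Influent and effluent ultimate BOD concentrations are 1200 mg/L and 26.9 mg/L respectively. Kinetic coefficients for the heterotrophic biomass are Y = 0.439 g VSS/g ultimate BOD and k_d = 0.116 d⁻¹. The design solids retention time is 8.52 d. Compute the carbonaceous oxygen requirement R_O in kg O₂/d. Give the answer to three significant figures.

Observed yield with endogenous decay: Y_obs = Y / (1 + k_d·θ_c) = 0.439 / (1 + 0.116 × 8.52) = 0.439 / 1.988 = 0.2208 g VSS/g ultimate BOD.
Substrate removed = Q·(S₀ − S) = 3020 m³/d × (1200 − 26.9) g/m³ = 3.54×10^6 g/d = 3543 kg/d.
Net sludge production P_X = 0.2208 × 3543 = 782.2 kg VSS/d.
R_O = Q·ΔS − 1.42 P_X = 3543 − 1111 = 2432 kg O₂/d.

R_O ≈ 2430 kg O₂/d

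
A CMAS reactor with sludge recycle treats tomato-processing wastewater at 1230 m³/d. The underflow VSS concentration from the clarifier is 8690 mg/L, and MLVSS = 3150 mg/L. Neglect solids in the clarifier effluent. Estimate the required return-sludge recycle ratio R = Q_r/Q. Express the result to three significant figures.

R ≈ 0.569

Mass balance around the secondary clarifier (neglecting effluent solids): R = X / (X_r − X) = 3150 / (8690 − 3150) = 0.5686.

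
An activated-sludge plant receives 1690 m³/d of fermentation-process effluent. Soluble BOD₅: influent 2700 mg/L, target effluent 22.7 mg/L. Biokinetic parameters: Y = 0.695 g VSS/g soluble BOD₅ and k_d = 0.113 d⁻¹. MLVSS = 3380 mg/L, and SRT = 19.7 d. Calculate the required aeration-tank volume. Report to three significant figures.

From the SRT design equation V = Y Q (S₀−S) θ_c / [X (1 + k_d θ_c)] = 0.695 × 1690 × (2700 − 22.7) × 19.7 / [3380 × (1 + 0.113 × 19.7)] = 6.19×10^7 / 10904 = 5681 m³.

V ≈ 5680 m³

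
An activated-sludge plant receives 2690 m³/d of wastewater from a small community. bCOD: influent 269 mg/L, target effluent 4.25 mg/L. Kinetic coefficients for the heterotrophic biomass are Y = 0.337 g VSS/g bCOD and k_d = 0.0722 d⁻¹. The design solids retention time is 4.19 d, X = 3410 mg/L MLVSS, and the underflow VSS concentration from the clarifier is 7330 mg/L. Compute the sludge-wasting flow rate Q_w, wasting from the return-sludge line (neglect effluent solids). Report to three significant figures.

Rearranging the biomass balance for a CMAS with decay, V = Y·Q·ΔS·θ_c / [X·(1+k_d θ_c)] = 0.337 × 2690 × (269 − 4.25) × 4.19 / [3410 × (1 + 0.0722 × 4.19)] = 1.01×10^6 / 4442 = 226.4 m³.
θ_c = V·X/(Q_w·X_r) when wasting from the recycle, so Q_w = V·X/(θ_c·X_r) = 226.4 × 3410 / (4.19 × 7330) = 25.14 m³/d.

Q_w ≈ 25.1 m³/d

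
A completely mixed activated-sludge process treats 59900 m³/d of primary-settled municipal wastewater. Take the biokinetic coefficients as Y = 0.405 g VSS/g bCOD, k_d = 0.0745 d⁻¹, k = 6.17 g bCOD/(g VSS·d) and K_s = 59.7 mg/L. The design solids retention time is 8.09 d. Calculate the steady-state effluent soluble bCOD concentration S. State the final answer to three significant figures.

Effluent substrate depends only on kinetics and SRT: S = K_s(1 + k_d θ_c) / [θ_c(Yk − k_d) − 1] = 59.7 × (1 + 0.0745 × 8.09) / [8.09 × (0.405 × 6.17 − 0.0745) − 1] = 95.68 / 18.61 = 5.141 mg/L.

S ≈ 5.14 mg/L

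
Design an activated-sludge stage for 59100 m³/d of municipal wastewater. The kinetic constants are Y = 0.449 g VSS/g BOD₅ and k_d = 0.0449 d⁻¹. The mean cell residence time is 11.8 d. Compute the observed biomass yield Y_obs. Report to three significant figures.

Y_obs = Y / (1 + k_d θ_c) = 0.449 / (1 + 0.0449 × 11.8) = 0.449 / 1.530 = 0.2935.

Y_obs ≈ 0.293 g VSS/g BOD₅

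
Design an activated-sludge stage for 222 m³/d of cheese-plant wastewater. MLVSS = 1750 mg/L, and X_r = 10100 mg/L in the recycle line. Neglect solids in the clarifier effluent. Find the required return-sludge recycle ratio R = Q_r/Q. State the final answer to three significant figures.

R ≈ 0.210

Mass balance around the secondary clarifier (neglecting effluent solids): R = X / (X_r − X) = 1750 / (10100 − 1750) = 0.2096.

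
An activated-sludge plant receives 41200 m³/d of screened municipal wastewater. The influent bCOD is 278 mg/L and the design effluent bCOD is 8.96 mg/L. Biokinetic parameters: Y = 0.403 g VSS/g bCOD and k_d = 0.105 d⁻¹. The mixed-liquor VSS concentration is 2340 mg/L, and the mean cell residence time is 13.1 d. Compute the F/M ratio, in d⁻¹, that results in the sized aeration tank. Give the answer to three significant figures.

F/M ≈ 0.465 d⁻¹

From the SRT design equation V = Y Q (S₀−S) θ_c / [X (1 + k_d θ_c)] = 0.403 × 41200 × (278 − 8.96) × 13.1 / [2340 × (1 + 0.105 × 13.1)] = 5.85×10^7 / 5559 = 10527 m³.
F/M = applied load / biomass = Q·S₀/(V·X) = 41200 × 278 / (10527 × 2340) = 0.4650 d⁻¹.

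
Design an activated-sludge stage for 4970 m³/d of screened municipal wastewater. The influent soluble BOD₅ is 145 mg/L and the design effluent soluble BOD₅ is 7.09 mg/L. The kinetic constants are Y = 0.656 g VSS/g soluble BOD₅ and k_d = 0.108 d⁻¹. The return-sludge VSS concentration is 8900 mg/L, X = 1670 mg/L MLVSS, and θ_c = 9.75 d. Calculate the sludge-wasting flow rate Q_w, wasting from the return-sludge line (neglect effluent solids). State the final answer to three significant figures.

Steady-state biomass mass balance: V·X·(1 + k_d·θ_c) = Y·Q·(S₀ − S)·θ_c, so V = 0.656 × 4970 × (145 − 7.09) × 9.75 / [1670 × (1 + 0.108 × 9.75)] = 4.38×10^6 / 3429 = 1279 m³.
θ_c = V·X/(Q_w·X_r) when wasting from the recycle, so Q_w = V·X/(θ_c·X_r) = 1279 × 1670 / (9.75 × 8900) = 24.61 m³/d.

Q_w ≈ 24.6 m³/d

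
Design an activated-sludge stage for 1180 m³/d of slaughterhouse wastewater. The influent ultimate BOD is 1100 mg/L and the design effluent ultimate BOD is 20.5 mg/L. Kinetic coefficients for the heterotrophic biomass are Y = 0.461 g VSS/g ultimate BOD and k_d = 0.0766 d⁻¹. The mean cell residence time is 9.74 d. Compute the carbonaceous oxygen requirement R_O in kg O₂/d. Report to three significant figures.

R_O ≈ 796 kg O₂/d

Y_obs = Y / (1 + k_d θ_c) = 0.461 / (1 + 0.0766 × 9.74) = 0.461 / 1.746 = 0.2640.
ΔS = 1100 − 20.5 = 1080 mg/L, so the substrate removal rate is 1180 × 1080/1000 = 1274 kg ultimate BOD/d.
Biomass synthesised: P_X = Y_obs × 1274 = 336.3 kg VSS/d.
R_O = Q·(S₀ − S) − 1.42·P_X = 1274 − 1.42 × 336.3 = 796.2 kg O₂/d.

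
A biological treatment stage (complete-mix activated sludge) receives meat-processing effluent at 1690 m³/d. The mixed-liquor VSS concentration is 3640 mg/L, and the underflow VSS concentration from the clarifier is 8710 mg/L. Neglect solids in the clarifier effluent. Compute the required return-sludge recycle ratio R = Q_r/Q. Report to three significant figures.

R ≈ 0.718

Mass balance around the secondary clarifier (neglecting effluent solids): R = X / (X_r − X) = 3640 / (8710 − 3640) = 0.7179.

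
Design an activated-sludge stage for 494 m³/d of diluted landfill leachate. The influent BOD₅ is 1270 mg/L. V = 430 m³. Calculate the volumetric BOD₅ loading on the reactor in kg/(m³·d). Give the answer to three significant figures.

L_v ≈ 1.46 kg BOD₅/(m³·d)

Volumetric loading L_v = Q·S₀ / V = 494 × 1270 g/m³ / 430.0 m³ = 1459 g/(m³·d) = 1.459 kg BOD₅/(m³·d).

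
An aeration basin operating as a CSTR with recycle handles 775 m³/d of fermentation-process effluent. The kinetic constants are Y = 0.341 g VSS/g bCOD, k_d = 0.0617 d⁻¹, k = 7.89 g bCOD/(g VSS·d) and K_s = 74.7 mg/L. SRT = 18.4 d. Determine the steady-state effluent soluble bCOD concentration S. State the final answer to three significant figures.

Effluent substrate depends only on kinetics and SRT: S = K_s(1 + k_d θ_c) / [θ_c(Yk − k_d) − 1] = 74.7 × (1 + 0.0617 × 18.4) / [18.4 × (0.341 × 7.89 − 0.0617) − 1] = 159.5 / 47.37 = 3.367 mg/L.

S ≈ 3.37 mg/L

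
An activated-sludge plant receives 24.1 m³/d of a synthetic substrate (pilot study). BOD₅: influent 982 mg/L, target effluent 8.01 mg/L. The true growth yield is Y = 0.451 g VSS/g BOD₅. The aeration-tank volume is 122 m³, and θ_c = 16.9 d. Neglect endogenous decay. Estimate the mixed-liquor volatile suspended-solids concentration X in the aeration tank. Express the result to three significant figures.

X ≈ 1470 mg/L

From V·X = Y·Q·(S₀ − S)·θ_c (decay neglected): X = 0.451 × 24.1 × (982 − 8.01) × 16.9 / 122 = 1466 mg/L.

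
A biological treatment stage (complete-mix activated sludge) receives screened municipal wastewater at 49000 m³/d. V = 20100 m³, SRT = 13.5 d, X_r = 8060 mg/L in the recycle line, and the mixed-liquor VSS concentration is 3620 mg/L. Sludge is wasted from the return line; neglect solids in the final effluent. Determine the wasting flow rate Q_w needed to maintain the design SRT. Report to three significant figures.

θ_c = V·X/(Q_w·X_r) when wasting from the recycle, so Q_w = V·X/(θ_c·X_r) = 20100 × 3620 / (13.5 × 8060) = 668.7 m³/d.

Q_w ≈ 669 m³/d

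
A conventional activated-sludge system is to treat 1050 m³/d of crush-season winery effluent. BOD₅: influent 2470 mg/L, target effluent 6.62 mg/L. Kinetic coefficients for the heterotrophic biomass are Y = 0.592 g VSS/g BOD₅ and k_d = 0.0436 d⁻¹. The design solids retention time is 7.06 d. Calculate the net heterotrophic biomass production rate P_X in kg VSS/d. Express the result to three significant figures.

The observed yield is Y_obs = Y/(1 + k_d·θ_c) = 0.592 / (1 + 0.0436 × 7.06) = 0.592 / 1.308 = 0.4527 g VSS per g BOD₅ removed.
ΔS = 2470 − 6.62 = 2463 mg/L, so the substrate removal rate is 1050 × 2463/1000 = 2587 kg BOD₅/d.
So the net sludge growth is P_X = 0.4527 × 2587 = 1171 kg VSS/d.

P_X ≈ 1170 kg VSS/d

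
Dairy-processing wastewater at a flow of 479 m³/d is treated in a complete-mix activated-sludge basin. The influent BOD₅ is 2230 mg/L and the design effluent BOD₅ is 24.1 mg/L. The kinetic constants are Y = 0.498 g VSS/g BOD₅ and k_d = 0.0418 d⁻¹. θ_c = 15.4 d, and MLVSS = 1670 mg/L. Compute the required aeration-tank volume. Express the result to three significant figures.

From the SRT design equation V = Y Q (S₀−S) θ_c / [X (1 + k_d θ_c)] = 0.498 × 479 × (2230 − 24.1) × 15.4 / [1670 × (1 + 0.0418 × 15.4)] = 8.1×10^6 / 2745 = 2952 m³.

V ≈ 2950 m³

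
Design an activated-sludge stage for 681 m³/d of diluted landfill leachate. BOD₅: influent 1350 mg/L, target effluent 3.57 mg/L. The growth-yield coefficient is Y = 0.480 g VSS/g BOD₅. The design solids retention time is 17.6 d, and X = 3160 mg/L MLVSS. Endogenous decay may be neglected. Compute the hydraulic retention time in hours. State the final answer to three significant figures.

Biomass mass balance (decay neglected): V·X = Y·Q·(S₀ − S)·θ_c, so V = 0.480 × 681 × (1350 − 3.57) × 17.6 / 3160 = 2451 m³.
HRT = V/Q = 2451 m³ / 681 m³·d⁻¹ = 3.600 d × 24 = 86.39 h.

τ ≈ 86.4 h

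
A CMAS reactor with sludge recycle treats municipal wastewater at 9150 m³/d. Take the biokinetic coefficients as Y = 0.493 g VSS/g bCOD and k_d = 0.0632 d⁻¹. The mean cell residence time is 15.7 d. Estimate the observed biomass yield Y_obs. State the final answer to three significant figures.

Correct the yield for decay: Y_obs = Y/(1 + k_d θ_c) = 0.493 / (1 + 0.0632 × 15.7) = 0.493 / 1.992 = 0.2475.

Y_obs ≈ 0.247 g VSS/g bCOD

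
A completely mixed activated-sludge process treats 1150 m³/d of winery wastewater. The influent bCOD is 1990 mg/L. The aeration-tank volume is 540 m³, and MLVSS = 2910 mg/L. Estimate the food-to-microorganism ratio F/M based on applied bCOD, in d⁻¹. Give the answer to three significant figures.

F/M ≈ 1.46 d⁻¹

F/M = applied load / biomass = Q·S₀/(V·X) = 1150 × 1990 / (540.0 × 2910) = 1.456 d⁻¹.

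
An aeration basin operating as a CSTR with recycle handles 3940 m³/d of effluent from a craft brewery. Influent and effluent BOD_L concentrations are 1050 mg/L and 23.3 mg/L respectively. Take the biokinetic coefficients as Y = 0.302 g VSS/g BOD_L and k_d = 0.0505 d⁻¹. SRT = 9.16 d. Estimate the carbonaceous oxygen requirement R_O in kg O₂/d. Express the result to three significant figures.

R_O ≈ 2860 kg O₂/d

The observed yield is Y_obs = Y/(1 + k_d·θ_c) = 0.302 / (1 + 0.0505 × 9.16) = 0.302 / 1.463 = 0.2065 g VSS per g BOD_L removed.
Substrate removed = Q·(S₀ − S) = 3940 m³/d × (1050 − 23.3) g/m³ = 4.05×10^6 g/d = 4045 kg/d.
Biomass synthesised: P_X = Y_obs × 4045 = 835.3 kg VSS/d.
R_O = Q·(S₀ − S) − 1.42·P_X = 4045 − 1.42 × 835.3 = 2859 kg O₂/d.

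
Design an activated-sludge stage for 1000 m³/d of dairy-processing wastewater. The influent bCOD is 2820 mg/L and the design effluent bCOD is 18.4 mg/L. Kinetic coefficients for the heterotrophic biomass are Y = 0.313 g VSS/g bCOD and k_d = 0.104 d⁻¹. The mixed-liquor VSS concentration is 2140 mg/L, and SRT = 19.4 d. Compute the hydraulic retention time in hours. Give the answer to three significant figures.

τ ≈ 63.2 h

Rearranging the biomass balance for a CMAS with decay, V = Y·Q·ΔS·θ_c / [X·(1+k_d θ_c)] = 0.313 × 1000 × (2820 − 18.4) × 19.4 / [2140 × (1 + 0.104 × 19.4)] = 1.7×10^7 / 6458 = 2634 m³.
τ = V/Q = 2634/1000 = 2.634 d, or 63.22 h.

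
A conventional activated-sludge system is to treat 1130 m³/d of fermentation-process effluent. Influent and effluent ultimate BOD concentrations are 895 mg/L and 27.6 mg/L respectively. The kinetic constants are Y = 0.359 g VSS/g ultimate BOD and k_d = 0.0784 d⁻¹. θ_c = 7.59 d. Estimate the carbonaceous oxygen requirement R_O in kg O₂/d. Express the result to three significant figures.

R_O ≈ 667 kg O₂/d

Y_obs = Y / (1 + k_d θ_c) = 0.359 / (1 + 0.0784 × 7.59) = 0.359 / 1.595 = 0.2251.
ΔS = 895 − 27.6 = 867.4 mg/L, so the substrate removal rate is 1130 × 867.4/1000 = 980.2 kg ultimate BOD/d.
P_X = Y_obs·Q·(S₀ − S) = 0.2251 × 980.2 = 220.6 kg VSS/d.
R_O = Q·ΔS − 1.42 P_X = 980.2 − 313.3 = 666.9 kg O₂/d.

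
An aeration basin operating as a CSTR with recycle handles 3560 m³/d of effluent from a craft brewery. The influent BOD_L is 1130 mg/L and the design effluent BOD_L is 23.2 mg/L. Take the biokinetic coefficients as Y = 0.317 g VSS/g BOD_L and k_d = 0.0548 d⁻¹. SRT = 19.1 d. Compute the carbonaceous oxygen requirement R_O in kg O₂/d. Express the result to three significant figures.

R_O ≈ 3070 kg O₂/d

Correct the yield for decay: Y_obs = Y/(1 + k_d θ_c) = 0.317 / (1 + 0.0548 × 19.1) = 0.317 / 2.047 = 0.1549.
ΔS = 1130 − 23.2 = 1107 mg/L, so the substrate removal rate is 3560 × 1107/1000 = 3940 kg BOD_L/d.
P_X = Y_obs·Q·(S₀ − S) = 0.1549 × 3940 = 610.3 kg VSS/d.
R_O = Q·ΔS − 1.42 P_X = 3940 − 866.6 = 3074 kg O₂/d.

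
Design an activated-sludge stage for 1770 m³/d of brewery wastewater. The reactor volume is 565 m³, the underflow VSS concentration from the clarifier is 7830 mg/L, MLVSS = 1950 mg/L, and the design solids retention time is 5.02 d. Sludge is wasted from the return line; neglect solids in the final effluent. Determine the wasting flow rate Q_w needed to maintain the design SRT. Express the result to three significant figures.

Q_w = (V·X)/(θ_c X_r) = 565.0 × 1950 / (5.02 × 7830) = 28.03 m³/d.

Q_w ≈ 28.0 m³/d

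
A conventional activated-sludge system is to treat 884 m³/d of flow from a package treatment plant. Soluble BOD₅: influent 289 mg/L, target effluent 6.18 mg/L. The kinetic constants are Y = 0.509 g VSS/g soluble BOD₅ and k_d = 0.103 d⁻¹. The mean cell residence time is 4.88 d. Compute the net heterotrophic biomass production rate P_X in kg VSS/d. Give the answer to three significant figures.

Y_obs = Y / (1 + k_d θ_c) = 0.509 / (1 + 0.103 × 4.88) = 0.509 / 1.503 = 0.3387.
ΔS = 289 − 6.18 = 282.8 mg/L, so the substrate removal rate is 884 × 282.8/1000 = 250.0 kg soluble BOD₅/d.
Net biomass production P_X = Y_obs × Q·(S₀ − S) = 0.3387 × 250.0 = 84.69 kg VSS/d.

P_X ≈ 84.7 kg VSS/d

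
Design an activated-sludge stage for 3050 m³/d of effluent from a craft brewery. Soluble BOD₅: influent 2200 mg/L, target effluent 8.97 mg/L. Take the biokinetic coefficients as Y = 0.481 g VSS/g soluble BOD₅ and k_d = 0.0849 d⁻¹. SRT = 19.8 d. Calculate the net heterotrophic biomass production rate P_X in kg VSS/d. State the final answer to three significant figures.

Correct the yield for decay: Y_obs = Y/(1 + k_d θ_c) = 0.481 / (1 + 0.0849 × 19.8) = 0.481 / 2.681 = 0.1794.
Substrate removed = Q·(S₀ − S) = 3050 m³/d × (2200 − 8.97) g/m³ = 6.68×10^6 g/d = 6683 kg/d.
Net biomass production P_X = Y_obs × Q·(S₀ − S) = 0.1794 × 6683 = 1199 kg VSS/d.

P_X ≈ 1200 kg VSS/d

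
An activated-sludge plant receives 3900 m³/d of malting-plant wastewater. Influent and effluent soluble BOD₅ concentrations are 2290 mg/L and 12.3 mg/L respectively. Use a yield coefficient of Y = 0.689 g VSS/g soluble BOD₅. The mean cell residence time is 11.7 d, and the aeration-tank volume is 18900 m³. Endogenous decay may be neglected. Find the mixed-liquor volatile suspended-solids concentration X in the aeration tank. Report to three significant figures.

X = Y·Q·ΔS·θ_c / V = 0.689 × 3900 × (2290 − 12.3) × 11.7 / 18900 = 3789 mg/L.

X ≈ 3790 mg/L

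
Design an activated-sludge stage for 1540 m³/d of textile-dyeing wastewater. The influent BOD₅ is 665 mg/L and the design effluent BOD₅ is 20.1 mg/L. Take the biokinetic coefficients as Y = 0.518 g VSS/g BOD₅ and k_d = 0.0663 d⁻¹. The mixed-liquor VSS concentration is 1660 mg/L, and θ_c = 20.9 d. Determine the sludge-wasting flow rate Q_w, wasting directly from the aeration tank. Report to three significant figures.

Q_w ≈ 130 m³/d

From the SRT design equation V = Y Q (S₀−S) θ_c / [X (1 + k_d θ_c)] = 0.518 × 1540 × (665 − 20.1) × 20.9 / [1660 × (1 + 0.0663 × 20.9)] = 1.08×10^7 / 3960 = 2715 m³.
Wasting from the aeration tank: Q_w = V / θ_c = 2715 / 20.9 = 129.9 m³/d.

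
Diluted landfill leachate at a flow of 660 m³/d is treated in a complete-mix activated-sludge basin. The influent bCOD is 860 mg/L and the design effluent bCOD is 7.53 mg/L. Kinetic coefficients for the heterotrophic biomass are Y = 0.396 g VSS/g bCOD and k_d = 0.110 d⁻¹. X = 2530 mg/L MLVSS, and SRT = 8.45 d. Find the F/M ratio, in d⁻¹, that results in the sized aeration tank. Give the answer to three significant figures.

F/M ≈ 0.582 d⁻¹

Rearranging the biomass balance for a CMAS with decay, V = Y·Q·ΔS·θ_c / [X·(1+k_d θ_c)] = 0.396 × 660 × (860 − 7.53) × 8.45 / [2530 × (1 + 0.110 × 8.45)] = 1.88×10^6 / 4882 = 385.7 m³.
Food-to-microorganism ratio F/M = Q S₀ / (V X) = 660 × 860 / (385.7 × 2530) = 0.5817 d⁻¹.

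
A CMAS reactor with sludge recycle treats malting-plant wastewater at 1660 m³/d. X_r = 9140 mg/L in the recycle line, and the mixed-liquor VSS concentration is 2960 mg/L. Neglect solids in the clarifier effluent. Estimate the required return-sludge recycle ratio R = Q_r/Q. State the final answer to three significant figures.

Solids balance on the clarifier gives (1+R)X = R·X_r, so R = X/(X_r − X) = 2960 / (9140 − 2960) = 0.4790.

R ≈ 0.479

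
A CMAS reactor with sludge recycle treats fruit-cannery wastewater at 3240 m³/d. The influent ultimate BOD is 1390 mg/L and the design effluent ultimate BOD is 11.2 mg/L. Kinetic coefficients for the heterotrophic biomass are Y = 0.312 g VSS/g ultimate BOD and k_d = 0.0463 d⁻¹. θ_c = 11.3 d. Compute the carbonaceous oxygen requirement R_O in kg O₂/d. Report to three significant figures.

R_O ≈ 3170 kg O₂/d

Correct the yield for decay: Y_obs = Y/(1 + k_d θ_c) = 0.312 / (1 + 0.0463 × 11.3) = 0.312 / 1.523 = 0.2048.
Substrate removed = Q·(S₀ − S) = 3240 m³/d × (1390 − 11.2) g/m³ = 4.47×10^6 g/d = 4467 kg/d.
Net sludge production P_X = 0.2048 × 4467 = 915.1 kg VSS/d.
Carbonaceous O₂ demand = substrate oxidised − cell-mass equivalent = 4467 − 1.42 × 915.1 = 3168 kg O₂/d.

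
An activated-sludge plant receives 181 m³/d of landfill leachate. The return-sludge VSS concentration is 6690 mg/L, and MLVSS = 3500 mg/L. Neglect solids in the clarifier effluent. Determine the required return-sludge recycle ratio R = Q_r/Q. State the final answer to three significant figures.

Mass balance around the secondary clarifier (neglecting effluent solids): R = X / (X_r − X) = 3500 / (6690 − 3500) = 1.097.

R ≈ 1.10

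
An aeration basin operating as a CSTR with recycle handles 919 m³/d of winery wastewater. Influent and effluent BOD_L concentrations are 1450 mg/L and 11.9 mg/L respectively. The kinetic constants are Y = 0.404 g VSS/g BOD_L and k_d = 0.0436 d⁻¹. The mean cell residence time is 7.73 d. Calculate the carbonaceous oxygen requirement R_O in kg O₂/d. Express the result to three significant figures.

R_O ≈ 755 kg O₂/d

Y_obs = Y / (1 + k_d θ_c) = 0.404 / (1 + 0.0436 × 7.73) = 0.404 / 1.337 = 0.3022.
Mass of BOD_L removed per day: Q(S₀ − S) = 919 × 1438 g/m³ = 1322 kg/d.
P_X = Y_obs·Q·(S₀ − S) = 0.3022 × 1322 = 399.3 kg VSS/d.
R_O = Q·(S₀ − S) − 1.42·P_X = 1322 − 1.42 × 399.3 = 754.5 kg O₂/d.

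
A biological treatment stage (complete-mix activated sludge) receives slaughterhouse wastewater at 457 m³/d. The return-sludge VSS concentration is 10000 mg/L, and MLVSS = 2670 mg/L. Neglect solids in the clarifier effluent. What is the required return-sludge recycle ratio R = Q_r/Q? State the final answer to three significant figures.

R = Q_r/Q = X/(X_r − X) = 2670 / (10000 − 2670) = 0.3643.

R ≈ 0.364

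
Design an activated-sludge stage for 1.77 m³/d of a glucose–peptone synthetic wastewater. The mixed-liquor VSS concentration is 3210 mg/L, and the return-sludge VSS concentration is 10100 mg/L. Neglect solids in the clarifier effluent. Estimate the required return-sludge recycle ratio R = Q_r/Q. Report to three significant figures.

Mass balance around the secondary clarifier (neglecting effluent solids): R = X / (X_r − X) = 3210 / (10100 − 3210) = 0.4659.

R ≈ 0.466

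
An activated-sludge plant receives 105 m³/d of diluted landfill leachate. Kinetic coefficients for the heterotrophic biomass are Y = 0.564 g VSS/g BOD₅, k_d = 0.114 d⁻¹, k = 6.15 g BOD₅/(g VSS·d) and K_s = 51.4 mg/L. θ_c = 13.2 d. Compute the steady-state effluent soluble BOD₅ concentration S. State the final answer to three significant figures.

S ≈ 2.97 mg/L

For a completely mixed reactor with recycle the Lawrence–McCarty relation gives S = K_s·(1 + k_d·θ_c) / [θ_c·(Y·k − k_d) − 1] = 51.4 × (1 + 0.114 × 13.2) / [13.2 × (0.564 × 6.15 − 0.114) − 1] = 128.7 / 43.28 = 2.975 mg/L.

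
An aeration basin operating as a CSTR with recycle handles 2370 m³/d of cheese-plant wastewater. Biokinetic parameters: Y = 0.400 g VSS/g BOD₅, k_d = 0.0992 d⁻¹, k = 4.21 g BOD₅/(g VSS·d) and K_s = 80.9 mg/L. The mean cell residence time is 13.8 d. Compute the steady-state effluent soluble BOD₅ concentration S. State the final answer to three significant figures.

S ≈ 9.18 mg/L

Effluent substrate depends only on kinetics and SRT: S = K_s(1 + k_d θ_c) / [θ_c(Yk − k_d) − 1] = 80.9 × (1 + 0.0992 × 13.8) / [13.8 × (0.400 × 4.21 − 0.0992) − 1] = 191.6 / 20.87 = 9.183 mg/L.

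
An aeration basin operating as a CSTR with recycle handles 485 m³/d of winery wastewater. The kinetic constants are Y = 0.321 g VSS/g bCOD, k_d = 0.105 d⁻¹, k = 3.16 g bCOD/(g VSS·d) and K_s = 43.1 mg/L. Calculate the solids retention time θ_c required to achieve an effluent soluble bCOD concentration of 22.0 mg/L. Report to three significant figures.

θ_c ≈ 4.21 d

At the target effluent, Y k S/(K_s+S) = 0.321×3.16×22.0/65.10 = 0.3428 d⁻¹.
θ_c = 1/(μ − k_d) = 1/(0.3428 − 0.105) = 1/0.2378 = 4.205 d.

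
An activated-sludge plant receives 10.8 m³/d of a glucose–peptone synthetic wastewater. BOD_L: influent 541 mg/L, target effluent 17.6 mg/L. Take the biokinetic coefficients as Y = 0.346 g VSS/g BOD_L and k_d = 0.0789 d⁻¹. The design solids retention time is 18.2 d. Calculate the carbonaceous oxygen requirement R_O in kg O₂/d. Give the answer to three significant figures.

Correct the yield for decay: Y_obs = Y/(1 + k_d θ_c) = 0.346 / (1 + 0.0789 × 18.2) = 0.346 / 2.436 = 0.1420.
Mass of BOD_L removed per day: Q(S₀ − S) = 10.8 × 523.4 g/m³ = 5.653 kg/d.
P_X = Y_obs·Q·(S₀ − S) = 0.1420 × 5.653 = 0.8029 kg VSS/d.
Carbonaceous O₂ demand = substrate oxidised − cell-mass equivalent = 5.653 − 1.42 × 0.8029 = 4.513 kg O₂/d.

R_O ≈ 4.51 kg O₂/d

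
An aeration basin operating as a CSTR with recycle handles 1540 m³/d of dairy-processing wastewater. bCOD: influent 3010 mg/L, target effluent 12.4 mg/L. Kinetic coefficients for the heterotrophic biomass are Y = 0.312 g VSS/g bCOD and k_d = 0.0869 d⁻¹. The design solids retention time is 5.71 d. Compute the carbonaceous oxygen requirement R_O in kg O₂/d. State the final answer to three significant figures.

The observed yield is Y_obs = Y/(1 + k_d·θ_c) = 0.312 / (1 + 0.0869 × 5.71) = 0.312 / 1.496 = 0.2085 g VSS per g bCOD removed.
Mass of bCOD removed per day: Q(S₀ − S) = 1540 × 2998 g/m³ = 4616 kg/d.
P_X = Y_obs·Q·(S₀ − S) = 0.2085 × 4616 = 962.6 kg VSS/d.
R_O = Q·ΔS − 1.42 P_X = 4616 − 1367 = 3249 kg O₂/d.

R_O ≈ 3250 kg O₂/d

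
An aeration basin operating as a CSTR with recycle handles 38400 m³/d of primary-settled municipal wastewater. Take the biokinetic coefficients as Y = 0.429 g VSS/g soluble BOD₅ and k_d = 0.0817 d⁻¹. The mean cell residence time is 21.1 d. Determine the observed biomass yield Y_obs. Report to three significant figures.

Y_obs ≈ 0.157 g VSS/g soluble BOD₅

Correct the yield for decay: Y_obs = Y/(1 + k_d θ_c) = 0.429 / (1 + 0.0817 × 21.1) = 0.429 / 2.724 = 0.1575.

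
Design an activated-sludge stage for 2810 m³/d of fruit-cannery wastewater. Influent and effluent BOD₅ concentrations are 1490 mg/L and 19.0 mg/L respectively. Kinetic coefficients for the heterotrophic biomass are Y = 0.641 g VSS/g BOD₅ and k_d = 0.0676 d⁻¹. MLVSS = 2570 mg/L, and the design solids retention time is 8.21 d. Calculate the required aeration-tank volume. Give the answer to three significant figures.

Steady-state biomass mass balance: V·X·(1 + k_d·θ_c) = Y·Q·(S₀ − S)·θ_c, so V = 0.641 × 2810 × (1490 − 19.0) × 8.21 / [2570 × (1 + 0.0676 × 8.21)] = 2.18×10^7 / 3996 = 5443 m³.

V ≈ 5440 m³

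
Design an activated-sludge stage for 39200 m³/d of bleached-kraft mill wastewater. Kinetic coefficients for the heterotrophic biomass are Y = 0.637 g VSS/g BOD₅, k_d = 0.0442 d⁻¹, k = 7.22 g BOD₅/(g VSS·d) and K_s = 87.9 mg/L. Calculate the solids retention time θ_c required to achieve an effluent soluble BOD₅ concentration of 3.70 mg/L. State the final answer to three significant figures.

θ_c ≈ 7.06 d

Specific growth rate at S = 3.70 mg/L: μ = YkS/(K_s+S) = 0.637·7.22·3.70/(87.9+3.70) = 0.1858 d⁻¹.
Then 1/θ_c = μ − k_d = 0.1858 − 0.0442 = 0.1416 d⁻¹, giving θ_c = 7.063 d.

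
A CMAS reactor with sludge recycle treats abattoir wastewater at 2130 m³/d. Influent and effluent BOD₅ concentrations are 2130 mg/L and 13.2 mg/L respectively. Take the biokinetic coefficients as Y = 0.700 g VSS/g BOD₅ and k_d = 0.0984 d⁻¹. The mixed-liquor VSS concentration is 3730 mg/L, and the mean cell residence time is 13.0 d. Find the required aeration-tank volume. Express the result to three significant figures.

From the SRT design equation V = Y Q (S₀−S) θ_c / [X (1 + k_d θ_c)] = 0.700 × 2130 × (2130 − 13.2) × 13.0 / [3730 × (1 + 0.0984 × 13.0)] = 4.1×10^7 / 8501 = 4826 m³.

V ≈ 4830 m³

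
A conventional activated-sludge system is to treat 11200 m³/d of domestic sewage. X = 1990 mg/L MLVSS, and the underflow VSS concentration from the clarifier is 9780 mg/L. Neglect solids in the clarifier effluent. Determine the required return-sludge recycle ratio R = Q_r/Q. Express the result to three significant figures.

Mass balance around the secondary clarifier (neglecting effluent solids): R = X / (X_r − X) = 1990 / (9780 − 1990) = 0.2555.

R ≈ 0.255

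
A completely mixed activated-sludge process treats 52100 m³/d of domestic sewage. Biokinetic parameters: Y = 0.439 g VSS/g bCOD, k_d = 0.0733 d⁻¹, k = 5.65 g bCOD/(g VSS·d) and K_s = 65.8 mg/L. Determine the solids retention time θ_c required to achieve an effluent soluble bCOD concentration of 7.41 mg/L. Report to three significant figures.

θ_c ≈ 5.63 d

From 1/θ_c = Y·k·S/(K_s + S) − k_d: Y·k·S/(K_s+S) = 0.439 × 5.65 × 7.41 / (65.8 + 7.41) = 0.2511 d⁻¹.
θ_c = 1/(μ − k_d) = 1/(0.2511 − 0.0733) = 1/0.1778 = 5.626 d.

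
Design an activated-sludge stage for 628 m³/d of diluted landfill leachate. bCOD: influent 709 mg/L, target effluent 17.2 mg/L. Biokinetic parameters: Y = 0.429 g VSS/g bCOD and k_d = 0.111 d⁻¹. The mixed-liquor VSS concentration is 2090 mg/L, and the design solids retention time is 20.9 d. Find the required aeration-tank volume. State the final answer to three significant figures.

V ≈ 561 m³

From the SRT design equation V = Y Q (S₀−S) θ_c / [X (1 + k_d θ_c)] = 0.429 × 628 × (709 − 17.2) × 20.9 / [2090 × (1 + 0.111 × 20.9)] = 3.9×10^6 / 6939 = 561.4 m³.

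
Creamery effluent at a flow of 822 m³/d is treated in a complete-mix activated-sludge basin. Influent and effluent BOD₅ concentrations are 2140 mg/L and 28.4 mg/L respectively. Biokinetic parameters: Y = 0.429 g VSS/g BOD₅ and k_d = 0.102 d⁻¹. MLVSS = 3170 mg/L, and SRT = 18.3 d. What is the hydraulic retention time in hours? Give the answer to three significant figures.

From the SRT design equation V = Y Q (S₀−S) θ_c / [X (1 + k_d θ_c)] = 0.429 × 822 × (2140 − 28.4) × 18.3 / [3170 × (1 + 0.102 × 18.3)] = 1.36×10^7 / 9087 = 1500 m³.
HRT = V/Q = 1500 m³ / 822 m³·d⁻¹ = 1.824 d × 24 = 43.78 h.

τ ≈ 43.8 h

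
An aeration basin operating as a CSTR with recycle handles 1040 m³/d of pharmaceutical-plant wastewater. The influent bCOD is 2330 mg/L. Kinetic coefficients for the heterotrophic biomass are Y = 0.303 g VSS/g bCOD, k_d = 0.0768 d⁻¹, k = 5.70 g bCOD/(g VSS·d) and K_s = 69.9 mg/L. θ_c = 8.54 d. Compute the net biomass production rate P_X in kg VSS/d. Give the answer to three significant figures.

P_X ≈ 442 kg VSS/d

Effluent substrate depends only on kinetics and SRT: S = K_s(1 + k_d θ_c) / [θ_c(Yk − k_d) − 1] = 69.9 × (1 + 0.0768 × 8.54) / [8.54 × (0.303 × 5.70 − 0.0768) − 1] = 115.7 / 13.09 = 8.840 mg/L.
Y_obs = Y / (1 + k_d θ_c) = 0.303 / (1 + 0.0768 × 8.54) = 0.303 / 1.656 = 0.1830.
Substrate removed = Q·(S₀ − S) = 1040 m³/d × (2330 − 8.84) g/m³ = 2.41×10^6 g/d = 2414 kg/d.
P_X = Y_obs · Q(S₀ − S) = 0.1830 × 2414 = 441.7 kg VSS/d.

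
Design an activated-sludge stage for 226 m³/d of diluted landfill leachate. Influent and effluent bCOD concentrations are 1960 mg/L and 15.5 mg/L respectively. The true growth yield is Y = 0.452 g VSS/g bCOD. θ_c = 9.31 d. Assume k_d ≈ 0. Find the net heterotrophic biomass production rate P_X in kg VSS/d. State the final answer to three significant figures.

P_X ≈ 199 kg VSS/d

With endogenous decay neglected, the observed yield equals the true yield: Y_obs = Y = 0.452 g VSS/g bCOD.
Mass of bCOD removed per day: Q(S₀ − S) = 226 × 1944 g/m³ = 439.5 kg/d.
Biomass produced: P_X = Y_obs·Q·ΔS = 0.4520 × 439.5 ≈ 198.6 kg VSS/d.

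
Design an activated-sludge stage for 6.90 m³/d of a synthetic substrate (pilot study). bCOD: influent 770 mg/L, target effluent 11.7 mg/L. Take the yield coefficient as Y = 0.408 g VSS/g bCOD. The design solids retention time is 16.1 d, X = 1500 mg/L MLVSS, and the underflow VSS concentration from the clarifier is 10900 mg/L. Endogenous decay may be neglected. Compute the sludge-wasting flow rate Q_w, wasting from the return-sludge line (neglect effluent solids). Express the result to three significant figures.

Biomass mass balance (decay neglected): V·X = Y·Q·(S₀ − S)·θ_c, so V = 0.408 × 6.90 × (770 − 11.7) × 16.1 / 1500 = 22.91 m³.
Wasting from the return line (neglecting effluent solids): Q_w = V·X / (θ_c·X_r) = 22.91 × 1500 / (16.1 × 10900) = 0.1959 m³/d.

Q_w ≈ 0.196 m³/d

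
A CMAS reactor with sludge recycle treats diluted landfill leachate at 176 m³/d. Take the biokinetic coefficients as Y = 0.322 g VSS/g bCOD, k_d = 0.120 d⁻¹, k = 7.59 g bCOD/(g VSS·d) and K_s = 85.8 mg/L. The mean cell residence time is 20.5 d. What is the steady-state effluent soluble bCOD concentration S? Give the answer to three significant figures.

S ≈ 6.36 mg/L

Effluent substrate depends only on kinetics and SRT: S = K_s(1 + k_d θ_c) / [θ_c(Yk − k_d) − 1] = 85.8 × (1 + 0.120 × 20.5) / [20.5 × (0.322 × 7.59 − 0.120) − 1] = 296.9 / 46.64 = 6.365 mg/L.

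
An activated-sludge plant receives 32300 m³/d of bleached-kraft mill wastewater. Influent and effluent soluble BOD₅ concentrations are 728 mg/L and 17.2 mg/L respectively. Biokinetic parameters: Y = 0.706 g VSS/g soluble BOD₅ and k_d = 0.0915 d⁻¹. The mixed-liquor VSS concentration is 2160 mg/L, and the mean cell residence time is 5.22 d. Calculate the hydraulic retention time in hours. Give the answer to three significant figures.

τ ≈ 19.7 h

From the SRT design equation V = Y Q (S₀−S) θ_c / [X (1 + k_d θ_c)] = 0.706 × 32300 × (728 − 17.2) × 5.22 / [2160 × (1 + 0.0915 × 5.22)] = 8.46×10^7 / 3192 = 26510 m³.
HRT = V/Q = 26510 m³ / 32300 m³·d⁻¹ = 0.8207 d × 24 = 19.70 h.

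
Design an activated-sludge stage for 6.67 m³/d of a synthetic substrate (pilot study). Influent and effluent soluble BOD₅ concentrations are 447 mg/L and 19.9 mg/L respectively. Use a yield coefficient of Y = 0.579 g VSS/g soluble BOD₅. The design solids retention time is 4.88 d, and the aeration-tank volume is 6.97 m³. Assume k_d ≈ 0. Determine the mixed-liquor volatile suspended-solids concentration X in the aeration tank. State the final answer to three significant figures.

X = Y·Q·ΔS·θ_c / V = 0.579 × 6.67 × (447 − 19.9) × 4.88 / 6.97 = 1155 mg/L.

X ≈ 1150 mg/L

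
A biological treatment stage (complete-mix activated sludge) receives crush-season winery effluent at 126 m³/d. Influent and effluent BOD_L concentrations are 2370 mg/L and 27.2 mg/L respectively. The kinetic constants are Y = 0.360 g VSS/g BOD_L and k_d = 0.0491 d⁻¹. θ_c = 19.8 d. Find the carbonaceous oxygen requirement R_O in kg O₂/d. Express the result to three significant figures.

R_O ≈ 219 kg O₂/d

Observed yield with endogenous decay: Y_obs = Y / (1 + k_d·θ_c) = 0.360 / (1 + 0.0491 × 19.8) = 0.360 / 1.972 = 0.1825 g VSS/g BOD_L.
Q·(S₀ − S) = 126 × (2370 − 27.2) × 10⁻³ = 295.2 kg/d removed.
Net sludge production P_X = 0.1825 × 295.2 = 53.88 kg VSS/d.
R_O = Q·ΔS − 1.42 P_X = 295.2 − 76.52 = 218.7 kg O₂/d.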